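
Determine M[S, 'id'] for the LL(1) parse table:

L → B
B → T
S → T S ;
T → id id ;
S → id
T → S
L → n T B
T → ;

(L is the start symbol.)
To find M[S, 'id'], we find productions for S where 'id' is in the predict set (PREDICT(N → α) = (FIRST(α) \ {ε}) ∪ (FOLLOW(N) if α ⇒* ε)).

Relevant sets:
  FIRST(T) = { ';', 'id' }

S → T S ;: PREDICT = { ';', 'id' }
  'id' is in predict set, so this production goes in M[S, 'id']
S → id: PREDICT = { 'id' }
  'id' is in predict set, so this production goes in M[S, 'id']

M[S, 'id'] = S → T S ;, S → id  (a multiply-defined cell — the grammar is not LL(1))

Answer: S → T S ;, S → id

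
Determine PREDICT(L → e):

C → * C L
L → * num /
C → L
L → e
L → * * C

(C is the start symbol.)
{ 'e' }

PREDICT(L → e) = (FIRST(RHS) \ {ε}) ∪ (FOLLOW(L) if ε ∈ FIRST(RHS), i.e. RHS ⇒* ε)
FIRST(e) = { 'e' }
ε ∉ FIRST(e), so FOLLOW(L) is not added.
PREDICT(L → e) = { 'e' }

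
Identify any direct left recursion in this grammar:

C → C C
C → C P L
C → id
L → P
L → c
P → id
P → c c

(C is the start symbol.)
Direct left recursion occurs when N → N α for some non-terminal N (the right-hand side begins with the left-hand side itself).

C → C C: LEFT RECURSIVE (starts with C)
C → C P L: LEFT RECURSIVE (starts with C)
C → id: starts with id
L → P: starts with P
L → c: starts with c
P → id: starts with id
P → c c: starts with c

The grammar has direct left recursion on: C.

Answer: Yes, C is left-recursive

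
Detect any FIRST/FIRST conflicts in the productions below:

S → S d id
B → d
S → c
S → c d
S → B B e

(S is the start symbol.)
Yes. S → S d id / S → c on { 'c' }; S → S d id / S → c d on { 'c' }; S → S d id / S → B B e on { 'd' }; S → c / S → c d on { 'c' }

FIRST sets of the non-terminals at (or reachable through a nullable prefix from) the front of some alternative:
  FIRST(S) = { 'c', 'd' }
  FIRST(B) = { 'd' }

Productions for S:
  S → S d id: FIRST = { 'c', 'd' }
  S → c: FIRST = { 'c' }
  S → c d: FIRST = { 'c' }
  S → B B e: FIRST = { 'd' }
B has only one production, so no FIRST/FIRST conflict is possible there.

Conflict for S: S → S d id and S → c
  Overlap: { 'c' }
Conflict for S: S → S d id and S → c d
  Overlap: { 'c' }
Conflict for S: S → S d id and S → B B e
  Overlap: { 'd' }
Conflict for S: S → c and S → c d
  Overlap: { 'c' }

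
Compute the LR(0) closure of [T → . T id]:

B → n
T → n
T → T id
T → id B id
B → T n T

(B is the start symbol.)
{ [T → . T id], [T → . id B id], [T → . n] }

To compute CLOSURE, for each item [A → α.Bβ] where B is a non-terminal, add [B → .γ] for all productions B → γ; repeat for the newly added items until nothing changes.

Start with: [T → . T id]
  [T → . T id] has the dot before T: add [T → . n], [T → . id B id]
No further items can be added.

CLOSURE = { [T → . T id], [T → . id B id], [T → . n] }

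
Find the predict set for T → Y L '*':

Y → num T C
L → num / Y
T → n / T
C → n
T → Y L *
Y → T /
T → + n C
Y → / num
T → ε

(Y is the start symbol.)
PREDICT(T → Y L '*') = (FIRST(RHS) \ {ε}) ∪ (FOLLOW(T) if ε ∈ FIRST(RHS), i.e. RHS ⇒* ε)
FIRST(Y) = { '+', '/', 'n', 'num' }
FIRST(Y L '*') = { '+', '/', 'n', 'num' }
ε ∉ FIRST(Y L '*'), so FOLLOW(T) is not added.
PREDICT(T → Y L '*') = { '+', '/', 'n', 'num' }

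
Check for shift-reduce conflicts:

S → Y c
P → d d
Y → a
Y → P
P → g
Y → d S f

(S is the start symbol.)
Yes — I8: [P → d d .] vs [P → . d d]

Augment with S' → S and build the canonical LR(0) collection (I0 = CLOSURE({[S' → . S]}), then GOTO on every symbol after a dot until no new states appear). It has 11 states:
  I0: { [P → . d d], [P → . g], [S → . Y c], [S' → . S], [Y → . P], [Y → . a], [Y → . d S f] }  — shift
  I1: { [Y → P .] }  — reduce
  I2: { [S' → S .] }  — accept
  I3: { [S → Y . c] }  — shift
  I4: { [Y → a .] }  — reduce
  I5: { [P → . d d], [P → . g], [P → d . d], [S → . Y c], [Y → . P], [Y → . a], [Y → . d S f], [Y → d . S f] }  — shift
  I6: { [P → g .] }  — reduce
  I7: { [Y → d S . f] }  — shift
  I8: { [P → . d d], [P → . g], [P → d . d], [P → d d .], [S → . Y c], [Y → . P], [Y → . a], [Y → . d S f], [Y → d . S f] }  — shift, reduce
  I9: { [Y → d S f .] }  — reduce
  I10: { [S → Y c .] }  — reduce

I8 contains reduce item [P → d d .] and shift items [P → . d d], [P → d . d], [P → . g], [Y → . a], [Y → . d S f] — shift-reduce conflict.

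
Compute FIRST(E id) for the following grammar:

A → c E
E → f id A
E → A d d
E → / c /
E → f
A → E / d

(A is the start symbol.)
{ '/', 'c', 'f' }

FIRST sets of the non-terminals involved (from the grammar, by fixed-point iteration):
  FIRST(E) = { '/', 'c', 'f' }

To compute FIRST(E id), process the symbols left to right:
Symbol E is a non-terminal. Add FIRST(E) \ {ε} = { '/', 'c', 'f' }
E is not nullable (ε ∉ FIRST(E)), so stop here.
FIRST(E id) = { '/', 'c', 'f' }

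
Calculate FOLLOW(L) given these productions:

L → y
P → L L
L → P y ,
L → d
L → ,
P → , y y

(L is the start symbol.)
{ $, ',', 'd', 'y' }

L is the start symbol, so $ ∈ FOLLOW(L).
In P → L L: L is followed by L, add FIRST(L) \ {ε} = { ',', 'd', 'y' }
In P → L L: L is at the end, add FOLLOW(P)

The FOLLOW sets referred to above (computed the same way, to a fixed point):
  FOLLOW(P) = { 'y' }

Taking the union: FOLLOW(L) = { $, ',', 'd', 'y' }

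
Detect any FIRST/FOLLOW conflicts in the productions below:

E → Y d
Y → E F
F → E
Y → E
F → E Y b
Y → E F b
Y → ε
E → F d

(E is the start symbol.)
Yes. Y → E F with FOLLOW(Y) on { 'd' }; Y → E with FOLLOW(Y) on { 'd' }; Y → E F b with FOLLOW(Y) on { 'd' }

A FIRST/FOLLOW conflict occurs when a non-terminal N has a nullable alternative N → β (β ⇒* ε) and another alternative N → α with FIRST(α) ∩ FOLLOW(N) ≠ ∅: on such a lookahead the parser cannot decide between expanding α and letting N vanish via β.

Nullable non-terminals: Y.
FIRST sets used below: FIRST(E) = { 'd' }

Y: nullable alternative(s) Y → ε; FOLLOW(Y) = { 'b', 'd' }
  Y → E F: FIRST \ {ε} = { 'd' } — overlaps FOLLOW(Y) on { 'd' }: CONFLICT
  Y → E: FIRST \ {ε} = { 'd' } — overlaps FOLLOW(Y) on { 'd' }: CONFLICT
  Y → E F b: FIRST \ {ε} = { 'd' } — overlaps FOLLOW(Y) on { 'd' }: CONFLICT
  Y → ε: FIRST \ {ε} = { } — this is the only nullable alternative, skip

E, F have no nullable alternative, so no FIRST/FOLLOW check is needed there.

So the grammar has 3 FIRST/FOLLOW conflicts (marked CONFLICT above).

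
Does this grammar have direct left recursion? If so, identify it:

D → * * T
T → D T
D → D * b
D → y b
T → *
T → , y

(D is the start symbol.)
D → * * T: starts with '*'
T → D T: starts with D
D → D * b: LEFT RECURSIVE (starts with D)
D → y b: starts with y
T → *: starts with '*'
T → , y: starts with ','

The grammar has direct left recursion on: D.

Answer: Yes, D is left-recursive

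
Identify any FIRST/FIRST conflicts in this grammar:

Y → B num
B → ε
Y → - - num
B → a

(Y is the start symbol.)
No FIRST/FIRST conflicts.

FIRST sets of the non-terminals at (or reachable through a nullable prefix from) the front of some alternative:
  FIRST(B) = { 'a', ε }

Productions for Y:
  Y → B num: FIRST = { 'a', 'num' }
  Y → - - num: FIRST = { '-' }
Productions for B:
  B → ε: FIRST = { ε }
  B → a: FIRST = { 'a' }

All alternatives of each non-terminal have pairwise disjoint FIRST sets.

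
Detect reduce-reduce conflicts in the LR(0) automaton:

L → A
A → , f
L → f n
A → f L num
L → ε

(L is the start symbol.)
A reduce-reduce conflict occurs when an LR(0) state has two complete items [A → α .] and [B → β .] — both call for a reduction, and with no lookahead the parser cannot choose between them.

Augment with L' → L and build the canonical LR(0) collection (I0 = CLOSURE({[L' → . L]}), then GOTO on every symbol after a dot until no new states appear). It has 9 states:
  I0: { [A → . , f], [A → . f L num], [L → . A], [L → . f n], [L → .], [L' → . L] }  — shift, reduce
  I1: { [A → , . f] }  — shift
  I2: { [L → A .] }  — reduce
  I3: { [L' → L .] }  — accept
  I4: { [A → . , f], [A → . f L num], [A → f . L num], [L → . A], [L → . f n], [L → .], [L → f . n] }  — shift, reduce
  I5: { [A → f L . num] }  — shift
  I6: { [L → f n .] }  — reduce
  I7: { [A → f L num .] }  — reduce
  I8: { [A → , f .] }  — reduce

No state contains more than one complete item.

Answer: No reduce-reduce conflicts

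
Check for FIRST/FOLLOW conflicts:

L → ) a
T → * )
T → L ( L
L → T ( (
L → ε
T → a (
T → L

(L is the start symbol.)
A FIRST/FOLLOW conflict occurs when a non-terminal N has a nullable alternative N → β (β ⇒* ε) and another alternative N → α with FIRST(α) ∩ FOLLOW(N) ≠ ∅: on such a lookahead the parser cannot decide between expanding α and letting N vanish via β.

Nullable non-terminals: L, T.
FIRST sets used below: FIRST(T) = { '(', ')', '*', 'a', ε }, FIRST(L) = { '(', ')', '*', 'a', ε }

L: nullable alternative(s) L → ε; FOLLOW(L) = { $, '(' }
  L → ) a: FIRST \ {ε} = { ')' } — disjoint from FOLLOW(L)
  L → T ( (: FIRST \ {ε} = { '(', ')', '*', 'a' } — overlaps FOLLOW(L) on { '(' }: CONFLICT
  L → ε: FIRST \ {ε} = { } — this is the only nullable alternative, skip

T: nullable alternative(s) T → L; FOLLOW(T) = { '(' }
  T → * ): FIRST \ {ε} = { '*' } — disjoint from FOLLOW(T)
  T → L ( L: FIRST \ {ε} = { '(', ')', '*', 'a' } — overlaps FOLLOW(T) on { '(' }: CONFLICT
  T → a (: FIRST \ {ε} = { 'a' } — disjoint from FOLLOW(T)
  T → L: FIRST \ {ε} = { '(', ')', '*', 'a' } — this is the only nullable alternative, skip

So the grammar has 2 FIRST/FOLLOW conflicts (marked CONFLICT above).

Answer: Yes. L → T '(' '(' with FOLLOW(L) on { '(' }; T → L '(' L with FOLLOW(T) on { '(' }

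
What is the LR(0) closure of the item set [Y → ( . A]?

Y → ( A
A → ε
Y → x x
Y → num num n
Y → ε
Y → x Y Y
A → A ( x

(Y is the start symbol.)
{ [A → . A ( x], [A → .], [Y → ( . A] }

Start with: [Y → ( . A]
  [Y → ( . A] has the dot before A: add [A → .], [A → . A ( x]
No further items can be added.

CLOSURE = { [A → . A ( x], [A → .], [Y → ( . A] }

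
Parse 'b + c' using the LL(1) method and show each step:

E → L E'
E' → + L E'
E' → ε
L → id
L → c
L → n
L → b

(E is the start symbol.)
LL(1) parsing maintains a stack (initially the start symbol over $) and the input. At each step: if the stack top is a terminal, match it against the current input token; if it is a non-terminal N, replace it with the RHS of M[N, lookahead] (the unique production whose predict set contains the lookahead).

Stack is shown with the top on the left.

Stack     Input    Action
-------------------------
E $       b + c $  output E → L E'
L E' $    b + c $  output L → b
b E' $    b + c $  match 'b'
E' $      + c $    output E' → + L E'
+ L E' $  + c $    match '+'
L E' $    c $      output L → c
c E' $    c $      match 'c'
E' $      $        output E' → ε
$         $        accept

The string is accepted.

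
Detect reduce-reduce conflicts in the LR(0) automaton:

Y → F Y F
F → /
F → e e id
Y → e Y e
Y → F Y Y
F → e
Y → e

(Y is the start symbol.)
A reduce-reduce conflict occurs when an LR(0) state has two complete items [A → α .] and [B → β .] — both call for a reduction, and with no lookahead the parser cannot choose between them.

Augment with Y' → Y and build the canonical LR(0) collection (I0 = CLOSURE({[Y' → . Y]}), then GOTO on every symbol after a dot until no new states appear). It has 12 states:
  I0: { [F → . /], [F → . e e id], [F → . e], [Y → . F Y F], [Y → . F Y Y], [Y → . e Y e], [Y → . e], [Y' → . Y] }  — shift
  I1: { [F → / .] }  — reduce
  I2: { [F → . /], [F → . e e id], [F → . e], [Y → . F Y F], [Y → . F Y Y], [Y → . e Y e], [Y → . e], [Y → F . Y F], [Y → F . Y Y] }  — shift
  I3: { [Y' → Y .] }  — accept
  I4: { [F → . /], [F → . e e id], [F → . e], [F → e . e id], [F → e .], [Y → . F Y F], [Y → . F Y Y], [Y → . e Y e], [Y → . e], [Y → e . Y e], [Y → e .] }  — shift, 2 reduces
  I5: { [Y → e Y . e] }  — shift
  I6: { [F → . /], [F → . e e id], [F → . e], [F → e . e id], [F → e .], [F → e e . id], [Y → . F Y F], [Y → . F Y Y], [Y → . e Y e], [Y → . e], [Y → e . Y e], [Y → e .] }  — shift, 2 reduces
  I7: { [F → e e id .] }  — reduce
  I8: { [Y → e Y e .] }  — reduce
  I9: { [F → . /], [F → . e e id], [F → . e], [Y → . F Y F], [Y → . F Y Y], [Y → . e Y e], [Y → . e], [Y → F Y . F], [Y → F Y . Y] }  — shift
  I10: { [F → . /], [F → . e e id], [F → . e], [Y → . F Y F], [Y → . F Y Y], [Y → . e Y e], [Y → . e], [Y → F . Y F], [Y → F . Y Y], [Y → F Y F .] }  — shift, reduce
  I11: { [Y → F Y Y .] }  — reduce

I4 contains complete items [F → e .], [Y → e .] — reduce-reduce conflict.
I6 contains complete items [F → e .], [Y → e .] — reduce-reduce conflict.

Answer: Yes — I4: [F → e .] vs [Y → e .]; I6: [F → e .] vs [Y → e .]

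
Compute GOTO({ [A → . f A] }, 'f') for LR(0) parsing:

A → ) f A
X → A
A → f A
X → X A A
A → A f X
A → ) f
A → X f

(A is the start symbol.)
GOTO(I, 'f') = CLOSURE({ [A → αX.β] : [A → α.Xβ] ∈ I, X = 'f' })

Items with dot before 'f', with the dot advanced:
  [A → . f A] → [A → f . A]
Closure of the advanced items:
  [A → f . A] has the dot before A: add [A → . ) f A], [A → . f A], [A → . A f X], [A → . ) f], [A → . X f]
  [A → . X f] has the dot before X: add [X → . A], [X → . X A A]

GOTO = { [A → . ) f A], [A → . ) f], [A → . A f X], [A → . X f], [A → . f A], [A → f . A], [X → . A], [X → . X A A] }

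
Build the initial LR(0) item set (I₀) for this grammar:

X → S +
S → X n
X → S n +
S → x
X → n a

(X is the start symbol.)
{ [S → . X n], [S → . x], [X → . S +], [X → . S n +], [X → . n a], [X' → . X] }

First, augment the grammar with X' → X
I₀ = CLOSURE({ [X' → . X] }):
  [X' → . X] has the dot before X: add [X → . S +], [X → . S n +], [X → . n a]
  [X → . S +] has the dot before S: add [S → . X n], [S → . x]
No further items can be added.

I₀ = { [S → . X n], [S → . x], [X → . S +], [X → . S n +], [X → . n a], [X' → . X] }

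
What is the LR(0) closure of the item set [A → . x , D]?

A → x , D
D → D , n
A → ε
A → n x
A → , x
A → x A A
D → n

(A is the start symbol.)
{ [A → . x , D] }

To compute CLOSURE, for each item [A → α.Bβ] where B is a non-terminal, add [B → .γ] for all productions B → γ; repeat for the newly added items until nothing changes.

Start with: [A → . x , D]
The dot precedes the terminal x, so nothing is added.

CLOSURE = { [A → . x , D] }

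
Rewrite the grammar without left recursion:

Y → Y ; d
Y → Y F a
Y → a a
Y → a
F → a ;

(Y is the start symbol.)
Y → a a Y'
Y → a Y'
Y' → ; d Y'
Y' → F a Y'
Y' → ε
F → a ;

Y is directly left-recursive. The standard transformation for
  A → A α₁ | ... | A α_m | β₁ | ... | β_n
is
  A  → β₁ A' | ... | β_n A'
  A' → α₁ A' | ... | α_m A' | ε

Y → a a becomes Y → a a Y'
Y → a becomes Y → a Y'
Y → Y ; d becomes Y' → ; d Y'
Y → Y F a becomes Y' → F a Y'
Add Y' → ε

Productions for other non-terminals are unchanged:
  F → a ;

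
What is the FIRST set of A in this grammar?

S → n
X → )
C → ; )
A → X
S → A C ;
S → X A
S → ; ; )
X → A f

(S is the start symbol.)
To compute FIRST(A), examine every production with A on the left-hand side, reading each right-hand side left to right until a non-nullable symbol is reached.

FIRST sets of the other non-terminals involved (by the same procedure, iterated to a fixed point):
  FIRST(X) = { ')' }

From A → X:
  - X is a non-terminal: add FIRST(X) \ {ε} = { ')' }
    X is not nullable, so stop

Collecting: FIRST(A) = { ')' }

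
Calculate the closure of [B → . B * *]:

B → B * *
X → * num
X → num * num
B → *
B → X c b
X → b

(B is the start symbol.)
Start with: [B → . B * *]
  [B → . B * *] has the dot before B: add [B → . *], [B → . X c b]
  [B → . X c b] has the dot before X: add [X → . * num], [X → . num * num], [X → . b]
No further items can be added.

CLOSURE = { [B → . *], [B → . B * *], [B → . X c b], [X → . * num], [X → . b], [X → . num * num] }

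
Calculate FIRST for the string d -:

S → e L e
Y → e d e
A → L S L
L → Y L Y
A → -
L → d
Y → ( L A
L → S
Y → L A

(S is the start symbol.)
To compute FIRST(d -), process the symbols left to right:
Symbol d is a terminal. Add 'd' and stop.
FIRST(d -) = { 'd' }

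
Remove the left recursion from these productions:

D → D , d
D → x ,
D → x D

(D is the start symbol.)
D is directly left-recursive. The standard transformation for
  A → A α₁ | ... | A α_m | β₁ | ... | β_n
is
  A  → β₁ A' | ... | β_n A'
  A' → α₁ A' | ... | α_m A' | ε

D → x , becomes D → x , D'
D → x D becomes D → x D D'
D → D , d becomes D' → , d D'
Add D' → ε

Resulting grammar:
D → x , D'
D → x D D'
D' → , d D'
D' → ε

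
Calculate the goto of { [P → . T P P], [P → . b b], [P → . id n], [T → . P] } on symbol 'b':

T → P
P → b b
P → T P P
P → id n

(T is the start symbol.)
GOTO(I, 'b') = CLOSURE({ [A → αX.β] : [A → α.Xβ] ∈ I, X = 'b' })

Items with dot before 'b', with the dot advanced:
  [P → . b b] → [P → b . b]
Closure adds nothing (no advanced item has the dot before a non-terminal).

GOTO = { [P → b . b] }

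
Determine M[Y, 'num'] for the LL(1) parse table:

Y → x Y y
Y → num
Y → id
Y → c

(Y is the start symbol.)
To find M[Y, 'num'], we find productions for Y where 'num' is in the predict set (PREDICT(N → α) = (FIRST(α) \ {ε}) ∪ (FOLLOW(N) if α ⇒* ε)).

Y → x Y y: PREDICT = { 'x' }
Y → num: PREDICT = { 'num' }
  'num' is in predict set, so this production goes in M[Y, 'num']
Y → id: PREDICT = { 'id' }
Y → c: PREDICT = { 'c' }

M[Y, 'num'] = Y → num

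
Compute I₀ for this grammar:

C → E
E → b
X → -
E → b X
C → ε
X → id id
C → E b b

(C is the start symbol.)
First, augment the grammar with C' → C
I₀ = CLOSURE({ [C' → . C] }):
  [C' → . C] has the dot before C: add [C → . E], [C → .], [C → . E b b]
  [C → . E] has the dot before E: add [E → . b], [E → . b X]
No further items can be added.

I₀ = { [C → . E b b], [C → . E], [C → .], [C' → . C], [E → . b X], [E → . b] }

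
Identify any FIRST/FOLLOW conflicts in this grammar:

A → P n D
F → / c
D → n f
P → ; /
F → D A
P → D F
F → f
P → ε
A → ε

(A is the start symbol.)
A FIRST/FOLLOW conflict occurs when a non-terminal N has a nullable alternative N → β (β ⇒* ε) and another alternative N → α with FIRST(α) ∩ FOLLOW(N) ≠ ∅: on such a lookahead the parser cannot decide between expanding α and letting N vanish via β.

Nullable non-terminals: A, P.
FIRST sets used below: FIRST(P) = { ';', 'n', ε }, FIRST(D) = { 'n' }

A: nullable alternative(s) A → ε; FOLLOW(A) = { $, 'n' }
  A → P n D: FIRST \ {ε} = { ';', 'n' } — overlaps FOLLOW(A) on { 'n' }: CONFLICT
  A → ε: FIRST \ {ε} = { } — this is the only nullable alternative, skip

P: nullable alternative(s) P → ε; FOLLOW(P) = { 'n' }
  P → ; /: FIRST \ {ε} = { ';' } — disjoint from FOLLOW(P)
  P → D F: FIRST \ {ε} = { 'n' } — overlaps FOLLOW(P) on { 'n' }: CONFLICT
  P → ε: FIRST \ {ε} = { } — this is the only nullable alternative, skip

D, F have no nullable alternative, so no FIRST/FOLLOW check is needed there.

So the grammar has 2 FIRST/FOLLOW conflicts (marked CONFLICT above).

Answer: Yes. A → P n D with FOLLOW(A) on { 'n' }; P → D F with FOLLOW(P) on { 'n' }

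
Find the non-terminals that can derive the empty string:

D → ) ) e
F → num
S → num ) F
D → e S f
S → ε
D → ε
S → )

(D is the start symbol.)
ε-productions: S → ε, D → ε
So S, D are immediately nullable.
No further non-terminal can be added: every production for the remaining non-terminals contains a terminal or a non-nullable non-terminal.
Nullable = { 'D', 'S' }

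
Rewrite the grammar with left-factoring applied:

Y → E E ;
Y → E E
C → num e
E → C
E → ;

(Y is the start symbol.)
Left-factoring transforms A → αβ₁ | αβ₂ into A → αA' and A' → β₁ | β₂
(α is the longest common prefix among the alternatives). Repeat until
no nonterminal has two alternatives with a common prefix.

Round 1: Y has alternatives sharing prefix 'E E'. Introduce Y': Y → E E Y'
  Add: Y' → ;
  Add: Y' → ε

No remaining common prefixes — done.

Resulting grammar:
Y → E E Y'
Y' → ;
Y' → ε
C → num e
E → C
E → ;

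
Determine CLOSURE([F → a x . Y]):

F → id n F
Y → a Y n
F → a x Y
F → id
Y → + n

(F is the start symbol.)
{ [F → a x . Y], [Y → . + n], [Y → . a Y n] }

To compute CLOSURE, for each item [A → α.Bβ] where B is a non-terminal, add [B → .γ] for all productions B → γ; repeat for the newly added items until nothing changes.

Start with: [F → a x . Y]
  [F → a x . Y] has the dot before Y: add [Y → . a Y n], [Y → . + n]
No further items can be added.

CLOSURE = { [F → a x . Y], [Y → . + n], [Y → . a Y n] }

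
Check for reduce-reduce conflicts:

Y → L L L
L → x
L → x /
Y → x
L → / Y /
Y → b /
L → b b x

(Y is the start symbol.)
Yes — I5: [L → x .] vs [Y → x .]

A reduce-reduce conflict occurs when an LR(0) state has two complete items [A → α .] and [B → β .] — both call for a reduction, and with no lookahead the parser cannot choose between them.

Augment with Y' → Y and build the canonical LR(0) collection (I0 = CLOSURE({[Y' → . Y]}), then GOTO on every symbol after a dot until no new states appear). It has 16 states:
  I0: { [L → . / Y /], [L → . b b x], [L → . x /], [L → . x], [Y → . L L L], [Y → . b /], [Y → . x], [Y' → . Y] }  — shift
  I1: { [L → . / Y /], [L → . b b x], [L → . x /], [L → . x], [L → / . Y /], [Y → . L L L], [Y → . b /], [Y → . x] }  — shift
  I2: { [L → . / Y /], [L → . b b x], [L → . x /], [L → . x], [Y → L . L L] }  — shift
  I3: { [Y' → Y .] }  — accept
  I4: { [L → b . b x], [Y → b . /] }  — shift
  I5: { [L → x . /], [L → x .], [Y → x .] }  — shift, 2 reduces
  I6: { [L → x / .] }  — reduce
  I7: { [Y → b / .] }  — reduce
  I8: { [L → b b . x] }  — shift
  I9: { [L → b b x .] }  — reduce
  I10: { [L → . / Y /], [L → . b b x], [L → . x /], [L → . x], [Y → L L . L] }  — shift
  I11: { [L → b . b x] }  — shift
  I12: { [L → x . /], [L → x .] }  — shift, reduce
  I13: { [Y → L L L .] }  — reduce
  I14: { [L → / Y . /] }  — shift
  I15: { [L → / Y / .] }  — reduce

I5 contains complete items [L → x .], [Y → x .] — reduce-reduce conflict.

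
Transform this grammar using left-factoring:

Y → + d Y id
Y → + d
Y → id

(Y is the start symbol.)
Left-factoring transforms A → αβ₁ | αβ₂ into A → αA' and A' → β₁ | β₂
(α is the longest common prefix among the alternatives). Repeat until
no nonterminal has two alternatives with a common prefix.

Round 1: Y has alternatives sharing prefix '+ d'. Introduce Y': Y → + d Y'
  Add: Y' → Y id
  Add: Y' → ε

No remaining common prefixes — done.

Resulting grammar:
Y → + d Y'
Y' → Y id
Y' → ε
Y → id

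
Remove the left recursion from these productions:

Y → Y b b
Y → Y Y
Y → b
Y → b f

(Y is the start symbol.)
Y is directly left-recursive. The standard transformation for
  A → A α₁ | ... | A α_m | β₁ | ... | β_n
is
  A  → β₁ A' | ... | β_n A'
  A' → α₁ A' | ... | α_m A' | ε

Y → b becomes Y → b Y'
Y → b f becomes Y → b f Y'
Y → Y b b becomes Y' → b b Y'
Y → Y Y becomes Y' → Y Y'
Add Y' → ε

Resulting grammar:
Y → b Y'
Y → b f Y'
Y' → b b Y'
Y' → Y Y'
Y' → ε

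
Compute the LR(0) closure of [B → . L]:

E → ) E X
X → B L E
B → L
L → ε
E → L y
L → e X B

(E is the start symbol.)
{ [B → . L], [L → . e X B], [L → .] }

To compute CLOSURE, for each item [A → α.Bβ] where B is a non-terminal, add [B → .γ] for all productions B → γ; repeat for the newly added items until nothing changes.

Start with: [B → . L]
  [B → . L] has the dot before L: add [L → .], [L → . e X B]
No further items can be added.

CLOSURE = { [B → . L], [L → . e X B], [L → .] }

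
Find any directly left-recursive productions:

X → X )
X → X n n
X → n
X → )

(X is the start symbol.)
X → X ): LEFT RECURSIVE (starts with X)
X → X n n: LEFT RECURSIVE (starts with X)
X → n: starts with n
X → ): starts with ')'

The grammar has direct left recursion on: X.

Answer: Yes, X is left-recursive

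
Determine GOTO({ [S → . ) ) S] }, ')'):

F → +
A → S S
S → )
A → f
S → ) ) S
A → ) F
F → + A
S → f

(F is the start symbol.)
{ [S → ) . ) S] }

GOTO(I, ')') = CLOSURE({ [A → αX.β] : [A → α.Xβ] ∈ I, X = ')' })

Items with dot before ')', with the dot advanced:
  [S → . ) ) S] → [S → ) . ) S]
Closure adds nothing (no advanced item has the dot before a non-terminal).

GOTO = { [S → ) . ) S] }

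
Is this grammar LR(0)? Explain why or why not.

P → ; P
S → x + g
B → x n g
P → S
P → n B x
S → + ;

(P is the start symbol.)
A grammar is LR(0) if no state in the canonical LR(0) collection has:
  - both a shift item (dot before a terminal) and a complete item (shift-reduce conflict), or
  - two or more complete items (reduce-reduce conflict; the accept item [P' → P .] counts as a complete item here).

Augment with P' → P and build the canonical LR(0) collection (I0 = CLOSURE({[P' → . P]}), then GOTO on every symbol after a dot until no new states appear). It has 16 states:
  I0: { [P → . ; P], [P → . S], [P → . n B x], [P' → . P], [S → . + ;], [S → . x + g] }  — shift
  I1: { [S → + . ;] }  — shift
  I2: { [P → . ; P], [P → . S], [P → . n B x], [P → ; . P], [S → . + ;], [S → . x + g] }  — shift
  I3: { [P' → P .] }  — accept
  I4: { [P → S .] }  — reduce
  I5: { [B → . x n g], [P → n . B x] }  — shift
  I6: { [S → x . + g] }  — shift
  I7: { [S → x + . g] }  — shift
  I8: { [S → x + g .] }  — reduce
  I9: { [P → n B . x] }  — shift
  I10: { [B → x . n g] }  — shift
  I11: { [B → x n . g] }  — shift
  I12: { [B → x n g .] }  — reduce
  I13: { [P → n B x .] }  — reduce
  I14: { [P → ; P .] }  — reduce
  I15: { [S → + ; .] }  — reduce

Every state is either a pure shift/goto state or contains exactly one complete item and nothing to shift — no conflicts. The grammar is LR(0).

Answer: Yes, the grammar is LR(0)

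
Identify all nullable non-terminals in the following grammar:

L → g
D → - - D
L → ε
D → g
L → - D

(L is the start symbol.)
{ 'L' }

ε-productions: L → ε
So L is immediately nullable.
No further non-terminal can be added: every production for the remaining non-terminals contains a terminal or a non-nullable non-terminal.
Nullable = { 'L' }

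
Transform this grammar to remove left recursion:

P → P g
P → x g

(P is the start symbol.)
P is directly left-recursive. The standard transformation for
  A → A α₁ | ... | A α_m | β₁ | ... | β_n
is
  A  → β₁ A' | ... | β_n A'
  A' → α₁ A' | ... | α_m A' | ε

P → x g becomes P → x g P'
P → P g becomes P' → g P'
Add P' → ε

Resulting grammar:
P → x g P'
P' → g P'
P' → ε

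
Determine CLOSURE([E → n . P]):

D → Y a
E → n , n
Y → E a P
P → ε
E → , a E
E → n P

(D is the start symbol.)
{ [E → n . P], [P → .] }

Start with: [E → n . P]
  [E → n . P] has the dot before P: add [P → .]
No further items can be added.

CLOSURE = { [E → n . P], [P → .] }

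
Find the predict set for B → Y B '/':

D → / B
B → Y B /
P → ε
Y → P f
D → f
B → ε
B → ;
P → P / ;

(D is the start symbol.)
PREDICT(B → Y B '/') = (FIRST(RHS) \ {ε}) ∪ (FOLLOW(B) if ε ∈ FIRST(RHS), i.e. RHS ⇒* ε)
FIRST(Y) = { '/', 'f' }
FIRST(Y B '/') = { '/', 'f' }
ε ∉ FIRST(Y B '/'), so FOLLOW(B) is not added.
PREDICT(B → Y B '/') = { '/', 'f' }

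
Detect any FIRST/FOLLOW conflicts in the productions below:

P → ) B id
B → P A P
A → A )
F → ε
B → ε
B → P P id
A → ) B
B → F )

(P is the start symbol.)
Yes. B → P A P with FOLLOW(B) on { ')' }; B → P P id with FOLLOW(B) on { ')' }; B → F ')' with FOLLOW(B) on { ')' }

Nullable non-terminals: B, F.
FIRST sets used below: FIRST(P) = { ')' }, FIRST(F) = { ε }

B: nullable alternative(s) B → ε; FOLLOW(B) = { ')', 'id' }
  B → P A P: FIRST \ {ε} = { ')' } — overlaps FOLLOW(B) on { ')' }: CONFLICT
  B → ε: FIRST \ {ε} = { } — this is the only nullable alternative, skip
  B → P P id: FIRST \ {ε} = { ')' } — overlaps FOLLOW(B) on { ')' }: CONFLICT
  B → F ): FIRST \ {ε} = { ')' } — overlaps FOLLOW(B) on { ')' }: CONFLICT
F has a nullable alternative but only one production, so nothing to check.

A, P have no nullable alternative, so no FIRST/FOLLOW check is needed there.

So the grammar has 3 FIRST/FOLLOW conflicts (marked CONFLICT above).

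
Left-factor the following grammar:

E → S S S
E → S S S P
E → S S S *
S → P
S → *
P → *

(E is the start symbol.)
Left-factoring transforms A → αβ₁ | αβ₂ into A → αA' and A' → β₁ | β₂
(α is the longest common prefix among the alternatives). Repeat until
no nonterminal has two alternatives with a common prefix.

Round 1: E has alternatives sharing prefix 'S S S'. Introduce E': E → S S S E'
  Add: E' → ε
  Add: E' → P
  Add: E' → *

No remaining common prefixes — done.

Resulting grammar:
E → S S S E'
E' → ε
E' → P
E' → *
S → P
S → *
P → *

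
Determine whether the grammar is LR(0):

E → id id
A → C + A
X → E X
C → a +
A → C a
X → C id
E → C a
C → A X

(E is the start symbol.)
No. Reduce-reduce conflict: [A → C a .] and [E → C a .]

Augment with E' → E and build the canonical LR(0) collection (I0 = CLOSURE({[E' → . E]}), then GOTO on every symbol after a dot until no new states appear). It has 18 states:
  I0: { [A → . C + A], [A → . C a], [C → . A X], [C → . a +], [E → . C a], [E → . id id], [E' → . E] }  — shift
  I1: { [A → . C + A], [A → . C a], [C → . A X], [C → . a +], [C → A . X], [E → . C a], [E → . id id], [X → . C id], [X → . E X] }  — shift
  I2: { [A → C . + A], [A → C . a], [E → C . a] }  — shift
  I3: { [E' → E .] }  — accept
  I4: { [C → a . +] }  — shift
  I5: { [E → id . id] }  — shift
  I6: { [E → id id .] }  — reduce
  I7: { [C → a + .] }  — reduce
  I8: { [A → . C + A], [A → . C a], [A → C + . A], [C → . A X], [C → . a +] }  — shift
  I9: { [A → C a .], [E → C a .] }  — 2 reduces
  I10: { [A → . C + A], [A → . C a], [A → C + A .], [C → . A X], [C → . a +], [C → A . X], [E → . C a], [E → . id id], [X → . C id], [X → . E X] }  — shift, reduce
  I11: { [A → C . + A], [A → C . a] }  — shift
  I12: { [A → C a .] }  — reduce
  I13: { [A → C . + A], [A → C . a], [E → C . a], [X → C . id] }  — shift
  I14: { [A → . C + A], [A → . C a], [C → . A X], [C → . a +], [E → . C a], [E → . id id], [X → . C id], [X → . E X], [X → E . X] }  — shift
  I15: { [C → A X .] }  — reduce
  I16: { [X → E X .] }  — reduce
  I17: { [X → C id .] }  — reduce

Conflict in state I9:
  Reduce-reduce conflict: [A → C a .] and [E → C a .]
So the grammar is NOT LR(0).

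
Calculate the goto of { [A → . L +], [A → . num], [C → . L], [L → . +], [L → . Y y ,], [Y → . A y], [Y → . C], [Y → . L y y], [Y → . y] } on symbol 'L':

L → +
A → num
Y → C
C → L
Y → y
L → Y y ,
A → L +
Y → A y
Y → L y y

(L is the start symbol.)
{ [A → L . +], [C → L .], [Y → L . y y] }

GOTO(I, 'L') = CLOSURE({ [A → αX.β] : [A → α.Xβ] ∈ I, X = 'L' })

Items with dot before 'L', with the dot advanced:
  [A → . L +] → [A → L . +]
  [C → . L] → [C → L .]
  [Y → . L y y] → [Y → L . y y]
Closure adds nothing (no advanced item has the dot before a non-terminal).

GOTO = { [A → L . +], [C → L .], [Y → L . y y] }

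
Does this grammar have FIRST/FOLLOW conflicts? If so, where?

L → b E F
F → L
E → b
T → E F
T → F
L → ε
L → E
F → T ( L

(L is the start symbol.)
Yes. F → T '(' L with FOLLOW(F) on { '(' }

Nullable non-terminals: F, L, T.
FIRST sets used below: FIRST(L) = { 'b', ε }, FIRST(T) = { '(', 'b', ε }, FIRST(E) = { 'b' }, FIRST(F) = { '(', 'b', ε }

F: nullable alternative(s) F → L; FOLLOW(F) = { $, '(' }
  F → L: FIRST \ {ε} = { 'b' } — this is the only nullable alternative, skip
  F → T ( L: FIRST \ {ε} = { '(', 'b' } — overlaps FOLLOW(F) on { '(' }: CONFLICT

L: nullable alternative(s) L → ε; FOLLOW(L) = { $, '(' }
  L → b E F: FIRST \ {ε} = { 'b' } — disjoint from FOLLOW(L)
  L → ε: FIRST \ {ε} = { } — this is the only nullable alternative, skip
  L → E: FIRST \ {ε} = { 'b' } — disjoint from FOLLOW(L)

T: nullable alternative(s) T → F; FOLLOW(T) = { '(' }
  T → E F: FIRST \ {ε} = { 'b' } — disjoint from FOLLOW(T)
  T → F: FIRST \ {ε} = { '(', 'b' } — this is the only nullable alternative, skip

E has no nullable alternative, so no FIRST/FOLLOW check is needed there.

So the grammar has 1 FIRST/FOLLOW conflict (marked CONFLICT above).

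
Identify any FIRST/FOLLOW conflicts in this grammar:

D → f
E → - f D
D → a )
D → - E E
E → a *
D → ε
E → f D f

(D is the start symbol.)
Yes. D → f with FOLLOW(D) on { 'f' }; D → a ')' with FOLLOW(D) on { 'a' }; D → '-' E E with FOLLOW(D) on { '-' }

A FIRST/FOLLOW conflict occurs when a non-terminal N has a nullable alternative N → β (β ⇒* ε) and another alternative N → α with FIRST(α) ∩ FOLLOW(N) ≠ ∅: on such a lookahead the parser cannot decide between expanding α and letting N vanish via β.

Nullable non-terminals: D.

D: nullable alternative(s) D → ε; FOLLOW(D) = { $, '-', 'a', 'f' }
  D → f: FIRST \ {ε} = { 'f' } — overlaps FOLLOW(D) on { 'f' }: CONFLICT
  D → a ): FIRST \ {ε} = { 'a' } — overlaps FOLLOW(D) on { 'a' }: CONFLICT
  D → - E E: FIRST \ {ε} = { '-' } — overlaps FOLLOW(D) on { '-' }: CONFLICT
  D → ε: FIRST \ {ε} = { } — this is the only nullable alternative, skip

E has no nullable alternative, so no FIRST/FOLLOW check is needed there.

So the grammar has 3 FIRST/FOLLOW conflicts (marked CONFLICT above).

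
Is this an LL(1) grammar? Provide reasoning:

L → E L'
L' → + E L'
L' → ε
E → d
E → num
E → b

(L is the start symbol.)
Yes, the grammar is LL(1).

A grammar is LL(1) if for each non-terminal N with multiple productions, the predict sets of those productions are pairwise disjoint, where PREDICT(N → α) = (FIRST(α) \ {ε}) ∪ (FOLLOW(N) if α ⇒* ε).

Relevant sets:
  FOLLOW(L') = { $ }

For L':
  PREDICT(L' → '+' E L') = { '+' }
  PREDICT(L' → ε) = { $ }
For E:
  PREDICT(E → d) = { 'd' }
  PREDICT(E → num) = { 'num' }
  PREDICT(E → b) = { 'b' }
L has a single production, so nothing to check there.

All predict sets are disjoint. The grammar IS LL(1).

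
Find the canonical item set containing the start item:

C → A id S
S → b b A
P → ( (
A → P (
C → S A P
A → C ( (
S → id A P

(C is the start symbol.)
First, augment the grammar with C' → C
I₀ = CLOSURE({ [C' → . C] }):
  [C' → . C] has the dot before C: add [C → . A id S], [C → . S A P]
  [C → . A id S] has the dot before A: add [A → . P (], [A → . C ( (]
  [C → . S A P] has the dot before S: add [S → . b b A], [S → . id A P]
  [A → . P (] has the dot before P: add [P → . ( (]
No further items can be added.

I₀ = { [A → . C ( (], [A → . P (], [C → . A id S], [C → . S A P], [C' → . C], [P → . ( (], [S → . b b A], [S → . id A P] }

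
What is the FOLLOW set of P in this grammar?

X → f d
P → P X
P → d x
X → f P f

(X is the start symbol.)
To compute FOLLOW(P), find every occurrence of P on a right-hand side N → α P β: add FIRST(β) \ {ε}, and if β is empty or nullable also add FOLLOW(N). Iterate to a fixed point.

In P → P X: P is followed by X, add FIRST(X) \ {ε} = { 'f' }
In X → f P f: P is followed by f, add FIRST(f) \ {ε} = { 'f' }

Taking the union: FOLLOW(P) = { 'f' }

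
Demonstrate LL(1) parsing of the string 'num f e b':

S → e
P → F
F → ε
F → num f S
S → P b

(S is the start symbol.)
LL(1) parsing maintains a stack (initially the start symbol over $) and the input. At each step: if the stack top is a terminal, match it against the current input token; if it is a non-terminal N, replace it with the RHS of M[N, lookahead] (the unique production whose predict set contains the lookahead).

Stack is shown with the top on the left.

Stack        Input        Action
--------------------------------
S $          num f e b $  output S → P b
P b $        num f e b $  output P → F
F b $        num f e b $  output F → num f S
num f S b $  num f e b $  match 'num'
f S b $      f e b $      match 'f'
S b $        e b $        output S → e
e b $        e b $        match 'e'
b $          b $          match 'b'
$            $            accept

The string is accepted.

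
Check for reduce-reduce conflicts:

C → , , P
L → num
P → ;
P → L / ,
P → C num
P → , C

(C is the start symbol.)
No reduce-reduce conflicts

Augment with C' → C and build the canonical LR(0) collection (I0 = CLOSURE({[C' → . C]}), then GOTO on every symbol after a dot until no new states appear). It has 17 states:
  I0: { [C → . , , P], [C' → . C] }  — shift
  I1: { [C → , . , P] }  — shift
  I2: { [C' → C .] }  — accept
  I3: { [C → , , . P], [C → . , , P], [L → . num], [P → . , C], [P → . ;], [P → . C num], [P → . L / ,] }  — shift
  I4: { [C → , . , P], [C → . , , P], [P → , . C] }  — shift
  I5: { [P → ; .] }  — reduce
  I6: { [P → C . num] }  — shift
  I7: { [P → L . / ,] }  — shift
  I8: { [C → , , P .] }  — reduce
  I9: { [L → num .] }  — reduce
  I10: { [P → L / . ,] }  — shift
  I11: { [P → L / , .] }  — reduce
  I12: { [P → C num .] }  — reduce
  I13: { [C → , , . P], [C → , . , P], [C → . , , P], [L → . num], [P → . , C], [P → . ;], [P → . C num], [P → . L / ,] }  — shift
  I14: { [P → , C .] }  — reduce
  I15: { [C → , , . P], [C → , . , P], [C → . , , P], [L → . num], [P → , . C], [P → . , C], [P → . ;], [P → . C num], [P → . L / ,] }  — shift
  I16: { [P → , C .], [P → C . num] }  — shift, reduce

No state contains more than one complete item.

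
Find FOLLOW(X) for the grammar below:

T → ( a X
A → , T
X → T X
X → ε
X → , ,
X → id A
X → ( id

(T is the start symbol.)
To compute FOLLOW(X), find every occurrence of X on a right-hand side N → α X β: add FIRST(β) \ {ε}, and if β is empty or nullable also add FOLLOW(N). Iterate to a fixed point.

In T → ( a X: X is at the end, add FOLLOW(T)
In X → T X: X is at the end; this adds FOLLOW(X) to itself — nothing new

The FOLLOW sets referred to above (computed the same way, to a fixed point):
  FOLLOW(T) = { $, '(', ',', 'id' }

Taking the union: FOLLOW(X) = { $, '(', ',', 'id' }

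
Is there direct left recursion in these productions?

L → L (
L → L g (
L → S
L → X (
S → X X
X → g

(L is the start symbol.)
Yes, L is left-recursive

Direct left recursion occurs when N → N α for some non-terminal N (the right-hand side begins with the left-hand side itself).

L → L (: LEFT RECURSIVE (starts with L)
L → L g (: LEFT RECURSIVE (starts with L)
L → S: starts with S
L → X (: starts with X
S → X X: starts with X
X → g: starts with g

The grammar has direct left recursion on: L.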